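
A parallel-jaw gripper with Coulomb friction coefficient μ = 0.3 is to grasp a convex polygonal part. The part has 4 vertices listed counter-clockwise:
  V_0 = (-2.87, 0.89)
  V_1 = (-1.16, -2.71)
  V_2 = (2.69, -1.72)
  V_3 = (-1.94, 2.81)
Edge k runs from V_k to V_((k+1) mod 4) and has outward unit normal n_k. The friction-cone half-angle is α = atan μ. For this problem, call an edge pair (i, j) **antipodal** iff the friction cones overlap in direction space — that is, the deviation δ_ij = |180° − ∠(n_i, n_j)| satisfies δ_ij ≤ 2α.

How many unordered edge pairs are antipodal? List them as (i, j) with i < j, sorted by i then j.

α = atan 0.3 = 16.70°;  2α = 33.40°
n_0 = (-0.9033, -0.4291)
n_1 = (+0.2490, -0.9685)
n_2 = (+0.6993, +0.7148)
n_3 = (-0.9000, +0.4359)
  (0,1): δ = 100.99°  ·
  (0,2): δ = 20.22°  ✓
  (0,3): δ = 128.75°  ·
  (1,2): δ = 58.80°  ·
  (1,3): δ = 49.73°  ·
  (2,3): δ = 71.47°  ·
antipodal pairs: 1

count = 1; pairs: (0,2)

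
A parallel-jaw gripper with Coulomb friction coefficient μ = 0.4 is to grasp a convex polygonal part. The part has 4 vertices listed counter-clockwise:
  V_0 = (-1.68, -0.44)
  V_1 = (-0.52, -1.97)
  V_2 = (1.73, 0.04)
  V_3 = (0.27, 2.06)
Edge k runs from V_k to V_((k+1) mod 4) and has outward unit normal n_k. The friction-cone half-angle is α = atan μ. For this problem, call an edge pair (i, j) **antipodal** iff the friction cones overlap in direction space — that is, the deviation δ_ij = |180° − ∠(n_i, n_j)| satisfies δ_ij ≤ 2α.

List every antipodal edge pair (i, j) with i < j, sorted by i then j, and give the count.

count = 2; pairs: (0,2), (1,3)

α = atan 0.4 = 21.80°;  2α = 43.60°
n_0 = (-0.7969, -0.6042)
n_1 = (+0.6662, -0.7458)
n_2 = (+0.8105, +0.5858)
n_3 = (-0.7885, +0.6150)
  (0,1): δ = 85.39°  ·
  (0,2): δ = 1.31°  ✓
  (0,3): δ = 104.88°  ·
  (1,2): δ = 95.92°  ·
  (1,3): δ = 10.27°  ✓
  (2,3): δ = 73.81°  ·
antipodal pairs: 2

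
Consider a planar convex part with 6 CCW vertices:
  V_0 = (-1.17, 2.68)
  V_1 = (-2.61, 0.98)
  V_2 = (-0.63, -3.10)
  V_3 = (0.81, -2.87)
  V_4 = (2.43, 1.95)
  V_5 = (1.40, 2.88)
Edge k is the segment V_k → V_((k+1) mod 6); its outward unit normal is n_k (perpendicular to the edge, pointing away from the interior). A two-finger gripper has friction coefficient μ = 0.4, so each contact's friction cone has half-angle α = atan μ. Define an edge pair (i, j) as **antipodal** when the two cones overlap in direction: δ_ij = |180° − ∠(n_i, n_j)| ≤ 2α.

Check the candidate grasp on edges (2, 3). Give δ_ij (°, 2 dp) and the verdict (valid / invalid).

α = atan 0.4 = 21.80°;  2α = 43.60°
edge 2: e_2 = (+1.44, +0.23);  n_2 = (+0.1577, -0.9875)
edge 3: e_3 = (+1.62, +4.82);  n_3 = (+0.9479, -0.3186)
∠(n_2, n_3) = 62.35°
δ = |180° − 62.35°| = 117.65°
117.65° > 2α = 43.60°  →  invalid

δ = 117.65°, invalid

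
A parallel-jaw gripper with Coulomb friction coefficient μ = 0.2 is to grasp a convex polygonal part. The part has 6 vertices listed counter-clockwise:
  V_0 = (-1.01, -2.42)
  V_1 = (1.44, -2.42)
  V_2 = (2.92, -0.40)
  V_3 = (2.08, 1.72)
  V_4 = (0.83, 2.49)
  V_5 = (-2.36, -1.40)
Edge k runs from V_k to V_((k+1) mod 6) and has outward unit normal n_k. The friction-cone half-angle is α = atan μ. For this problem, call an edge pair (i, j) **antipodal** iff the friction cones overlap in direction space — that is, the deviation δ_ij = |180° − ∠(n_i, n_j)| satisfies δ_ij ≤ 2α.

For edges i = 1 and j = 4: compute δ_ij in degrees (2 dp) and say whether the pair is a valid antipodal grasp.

α = atan 0.2 = 11.31°;  2α = 22.62°
edge 1: e_1 = (+1.48, +2.02);  n_1 = (+0.8067, -0.5910)
edge 4: e_4 = (-3.19, -3.89);  n_4 = (-0.7732, +0.6341)
∠(n_1, n_4) = 176.88°
δ = |180° − 176.88°| = 3.12°
3.12° ≤ 2α = 22.62°  →  valid

δ = 3.12°, valid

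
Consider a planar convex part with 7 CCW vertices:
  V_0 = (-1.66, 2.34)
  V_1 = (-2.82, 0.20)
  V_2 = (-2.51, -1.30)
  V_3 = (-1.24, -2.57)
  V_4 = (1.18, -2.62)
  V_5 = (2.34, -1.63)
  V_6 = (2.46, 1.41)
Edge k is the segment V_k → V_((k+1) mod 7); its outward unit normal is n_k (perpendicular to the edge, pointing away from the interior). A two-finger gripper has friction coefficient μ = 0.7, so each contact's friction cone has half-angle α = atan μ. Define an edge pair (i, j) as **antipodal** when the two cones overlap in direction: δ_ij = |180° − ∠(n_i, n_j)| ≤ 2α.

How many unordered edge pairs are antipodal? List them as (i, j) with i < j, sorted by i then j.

count = 10; pairs: (0,3), (0,4), (0,5), (1,4), (1,5), (1,6), (2,5), (2,6), (3,6), (4,6)

α = atan 0.7 = 34.99°;  2α = 69.98°
n_0 = (-0.8791, +0.4765)
n_1 = (-0.9793, -0.2024)
n_2 = (-0.7071, -0.7071)
n_3 = (-0.0207, -0.9998)
n_4 = (+0.6492, -0.7606)
n_5 = (+0.9992, -0.0394)
n_6 = (+0.2202, +0.9755)
  (0,1): δ = 139.86°  ·
  (0,2): δ = 106.54°  ·
  (0,3): δ = 62.72°  ✓
  (0,4): δ = 21.06°  ✓
  (0,5): δ = 26.20°  ✓
  (0,6): δ = 105.74°  ·
  (1,2): δ = 146.68°  ·
  (1,3): δ = 102.86°  ·
  (1,4): δ = 61.20°  ✓
  (1,5): δ = 13.94°  ✓
  (1,6): δ = 65.60°  ✓
  (2,3): δ = 136.18°  ·
  (2,4): δ = 94.52°  ·
  (2,5): δ = 47.26°  ✓
  (2,6): δ = 32.28°  ✓
  (3,4): δ = 138.34°  ·
  (3,5): δ = 91.08°  ·
  (3,6): δ = 11.54°  ✓
  (4,5): δ = 132.74°  ·
  (4,6): δ = 53.20°  ✓
  (5,6): δ = 100.46°  ·
antipodal pairs: 10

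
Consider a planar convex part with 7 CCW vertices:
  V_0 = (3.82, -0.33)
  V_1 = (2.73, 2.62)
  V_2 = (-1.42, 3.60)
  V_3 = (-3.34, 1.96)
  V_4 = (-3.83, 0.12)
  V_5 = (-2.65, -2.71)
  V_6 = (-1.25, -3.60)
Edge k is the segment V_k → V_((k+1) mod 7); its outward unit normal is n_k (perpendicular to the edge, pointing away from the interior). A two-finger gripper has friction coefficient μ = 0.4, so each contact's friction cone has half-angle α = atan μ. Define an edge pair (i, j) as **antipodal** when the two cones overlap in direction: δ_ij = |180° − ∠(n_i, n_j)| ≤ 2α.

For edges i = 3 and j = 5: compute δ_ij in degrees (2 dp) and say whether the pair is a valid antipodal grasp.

α = atan 0.4 = 21.80°;  2α = 43.60°
edge 3: e_3 = (-0.49, -1.84);  n_3 = (-0.9663, +0.2573)
edge 5: e_5 = (+1.40, -0.89);  n_5 = (-0.5365, -0.8439)
∠(n_3, n_5) = 72.47°
δ = |180° − 72.47°| = 107.53°
107.53° > 2α = 43.60°  →  invalid

δ = 107.53°, invalid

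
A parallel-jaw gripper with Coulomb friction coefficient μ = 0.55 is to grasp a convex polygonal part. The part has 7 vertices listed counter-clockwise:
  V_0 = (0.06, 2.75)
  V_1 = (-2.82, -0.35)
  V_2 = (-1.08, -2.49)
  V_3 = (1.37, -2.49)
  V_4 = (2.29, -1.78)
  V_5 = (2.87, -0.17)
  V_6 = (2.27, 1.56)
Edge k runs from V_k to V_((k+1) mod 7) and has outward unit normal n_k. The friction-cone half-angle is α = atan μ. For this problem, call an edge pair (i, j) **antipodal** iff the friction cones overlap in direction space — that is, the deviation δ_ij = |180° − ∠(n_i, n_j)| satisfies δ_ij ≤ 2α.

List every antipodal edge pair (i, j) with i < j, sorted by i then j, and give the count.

count = 6; pairs: (0,2), (0,3), (0,4), (1,5), (1,6), (2,6)

α = atan 0.55 = 28.81°;  2α = 57.62°
n_0 = (-0.7326, +0.6806)
n_1 = (-0.7759, -0.6309)
n_2 = (+0.0000, -1.0000)
n_3 = (+0.6110, -0.7917)
n_4 = (+0.9408, -0.3389)
n_5 = (+0.9448, +0.3277)
n_6 = (+0.4741, +0.8805)
  (0,1): δ = 97.99°  ·
  (0,2): δ = 47.11°  ✓
  (0,3): δ = 9.45°  ✓
  (0,4): δ = 23.08°  ✓
  (0,5): δ = 62.02°  ·
  (0,6): δ = 104.59°  ·
  (1,2): δ = 129.11°  ·
  (1,3): δ = 91.46°  ·
  (1,4): δ = 58.93°  ·
  (1,5): δ = 19.99°  ✓
  (1,6): δ = 22.59°  ✓
  (2,3): δ = 142.34°  ·
  (2,4): δ = 109.81°  ·
  (2,5): δ = 70.87°  ·
  (2,6): δ = 28.30°  ✓
  (3,4): δ = 147.47°  ·
  (3,5): δ = 108.53°  ·
  (3,6): δ = 65.96°  ·
  (4,5): δ = 141.06°  ·
  (4,6): δ = 98.49°  ·
  (5,6): δ = 137.43°  ·
antipodal pairs: 6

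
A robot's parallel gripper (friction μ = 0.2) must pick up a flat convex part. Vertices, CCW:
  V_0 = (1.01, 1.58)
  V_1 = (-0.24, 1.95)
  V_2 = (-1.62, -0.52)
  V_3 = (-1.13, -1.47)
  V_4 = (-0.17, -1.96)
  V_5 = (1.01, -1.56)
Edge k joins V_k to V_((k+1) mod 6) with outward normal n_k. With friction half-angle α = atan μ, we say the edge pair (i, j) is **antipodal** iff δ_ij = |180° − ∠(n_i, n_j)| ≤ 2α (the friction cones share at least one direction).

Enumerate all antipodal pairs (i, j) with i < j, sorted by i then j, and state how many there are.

count = 1; pairs: (0,3)

α = atan 0.2 = 11.31°;  2α = 22.62°
n_0 = (+0.2838, +0.9589)
n_1 = (-0.8730, +0.4877)
n_2 = (-0.8887, -0.4584)
n_3 = (-0.4546, -0.8907)
n_4 = (+0.3210, -0.9471)
n_5 = (+1.0000, -0.0000)
  (0,1): δ = 102.70°  ·
  (0,2): δ = 46.23°  ·
  (0,3): δ = 10.55°  ✓
  (0,4): δ = 35.21°  ·
  (0,5): δ = 106.49°  ·
  (1,2): δ = 123.52°  ·
  (1,3): δ = 87.85°  ·
  (1,4): δ = 42.08°  ·
  (1,5): δ = 29.19°  ·
  (2,3): δ = 144.32°  ·
  (2,4): δ = 98.56°  ·
  (2,5): δ = 27.28°  ·
  (3,4): δ = 134.23°  ·
  (3,5): δ = 62.96°  ·
  (4,5): δ = 108.73°  ·
antipodal pairs: 1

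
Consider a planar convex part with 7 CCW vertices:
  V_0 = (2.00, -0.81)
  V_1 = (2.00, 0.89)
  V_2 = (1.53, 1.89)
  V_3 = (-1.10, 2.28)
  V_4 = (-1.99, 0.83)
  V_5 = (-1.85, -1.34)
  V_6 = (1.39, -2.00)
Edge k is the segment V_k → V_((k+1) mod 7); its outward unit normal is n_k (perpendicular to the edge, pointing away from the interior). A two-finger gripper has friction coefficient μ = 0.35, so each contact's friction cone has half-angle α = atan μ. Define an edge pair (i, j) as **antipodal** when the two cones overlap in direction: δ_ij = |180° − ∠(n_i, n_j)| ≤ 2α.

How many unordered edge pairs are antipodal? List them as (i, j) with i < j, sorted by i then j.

α = atan 0.35 = 19.29°;  2α = 38.58°
n_0 = (+1.0000, -0.0000)
n_1 = (+0.9050, +0.4254)
n_2 = (+0.1467, +0.9892)
n_3 = (-0.8523, +0.5231)
n_4 = (-0.9979, -0.0644)
n_5 = (-0.1996, -0.9799)
n_6 = (+0.8899, -0.4562)
  (0,1): δ = 154.83°  ·
  (0,2): δ = 98.43°  ·
  (0,3): δ = 31.54°  ✓
  (0,4): δ = 3.69°  ✓
  (0,5): δ = 78.49°  ·
  (0,6): δ = 152.86°  ·
  (1,2): δ = 123.61°  ·
  (1,3): δ = 56.71°  ·
  (1,4): δ = 21.48°  ✓
  (1,5): δ = 53.31°  ·
  (1,6): δ = 127.69°  ·
  (2,3): δ = 113.11°  ·
  (2,4): δ = 77.87°  ·
  (2,5): δ = 3.08°  ✓
  (2,6): δ = 71.29°  ·
  (3,4): δ = 144.77°  ·
  (3,5): δ = 69.97°  ·
  (3,6): δ = 4.40°  ✓
  (4,5): δ = 105.21°  ·
  (4,6): δ = 30.83°  ✓
  (5,6): δ = 105.63°  ·
antipodal pairs: 6

count = 6; pairs: (0,3), (0,4), (1,4), (2,5), (3,6), (4,6)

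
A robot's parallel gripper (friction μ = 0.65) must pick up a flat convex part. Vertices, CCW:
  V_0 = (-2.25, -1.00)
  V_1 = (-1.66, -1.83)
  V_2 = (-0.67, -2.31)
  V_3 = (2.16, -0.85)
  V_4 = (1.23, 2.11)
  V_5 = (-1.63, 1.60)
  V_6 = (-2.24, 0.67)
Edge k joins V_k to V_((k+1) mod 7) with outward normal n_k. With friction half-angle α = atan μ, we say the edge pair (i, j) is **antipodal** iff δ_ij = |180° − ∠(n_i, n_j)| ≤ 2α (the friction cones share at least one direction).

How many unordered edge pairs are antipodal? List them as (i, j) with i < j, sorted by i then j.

count = 9; pairs: (0,3), (0,4), (1,3), (1,4), (2,4), (2,5), (2,6), (3,5), (3,6)

α = atan 0.65 = 33.02°;  2α = 66.05°
n_0 = (-0.8151, -0.5794)
n_1 = (-0.4363, -0.8998)
n_2 = (+0.4585, -0.8887)
n_3 = (+0.9540, +0.2997)
n_4 = (-0.1756, +0.9845)
n_5 = (-0.8362, +0.5485)
n_6 = (-1.0000, +0.0060)
  (0,1): δ = 151.27°  ·
  (0,2): δ = 98.12°  ·
  (0,3): δ = 17.96°  ✓
  (0,4): δ = 64.70°  ✓
  (0,5): δ = 111.33°  ·
  (0,6): δ = 144.25°  ·
  (1,2): δ = 126.84°  ·
  (1,3): δ = 46.69°  ✓
  (1,4): δ = 35.98°  ✓
  (1,5): δ = 82.60°  ·
  (1,6): δ = 115.52°  ·
  (2,3): δ = 99.85°  ·
  (2,4): δ = 17.18°  ✓
  (2,5): δ = 29.45°  ✓
  (2,6): δ = 62.37°  ✓
  (3,4): δ = 97.33°  ·
  (3,5): δ = 50.70°  ✓
  (3,6): δ = 17.79°  ✓
  (4,5): δ = 133.37°  ·
  (4,6): δ = 100.45°  ·
  (5,6): δ = 147.08°  ·
antipodal pairs: 9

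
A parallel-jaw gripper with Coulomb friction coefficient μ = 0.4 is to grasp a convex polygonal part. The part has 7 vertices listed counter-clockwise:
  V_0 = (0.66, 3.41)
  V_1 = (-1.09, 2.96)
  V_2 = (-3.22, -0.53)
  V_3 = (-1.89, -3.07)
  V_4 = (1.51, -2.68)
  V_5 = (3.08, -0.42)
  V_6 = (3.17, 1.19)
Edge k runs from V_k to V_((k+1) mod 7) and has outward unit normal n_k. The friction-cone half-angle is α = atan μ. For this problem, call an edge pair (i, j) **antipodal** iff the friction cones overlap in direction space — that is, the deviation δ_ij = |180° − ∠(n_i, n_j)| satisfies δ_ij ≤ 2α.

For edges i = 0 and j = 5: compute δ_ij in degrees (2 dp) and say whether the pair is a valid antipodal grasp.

δ = 72.38°, invalid

α = atan 0.4 = 21.80°;  2α = 43.60°
edge 0: e_0 = (-1.75, -0.45);  n_0 = (-0.2490, +0.9685)
edge 5: e_5 = (+0.09, +1.61);  n_5 = (+0.9984, -0.0558)
∠(n_0, n_5) = 107.62°
δ = |180° − 107.62°| = 72.38°
72.38° > 2α = 43.60°  →  invalid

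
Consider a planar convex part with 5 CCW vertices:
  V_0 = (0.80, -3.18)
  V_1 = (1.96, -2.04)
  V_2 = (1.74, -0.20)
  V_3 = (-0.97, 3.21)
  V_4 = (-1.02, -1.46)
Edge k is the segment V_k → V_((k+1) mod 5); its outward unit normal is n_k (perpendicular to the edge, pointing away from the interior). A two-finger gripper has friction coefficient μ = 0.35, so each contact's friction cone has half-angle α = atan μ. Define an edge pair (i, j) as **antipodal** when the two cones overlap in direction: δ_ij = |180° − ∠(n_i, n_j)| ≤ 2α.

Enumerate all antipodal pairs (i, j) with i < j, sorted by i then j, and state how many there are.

count = 2; pairs: (1,3), (2,4)

α = atan 0.35 = 19.29°;  2α = 38.58°
n_0 = (+0.7009, -0.7132)
n_1 = (+0.9929, +0.1187)
n_2 = (+0.7829, +0.6222)
n_3 = (-0.9999, +0.0107)
n_4 = (-0.6869, -0.7268)
  (0,1): δ = 127.68°  ·
  (0,2): δ = 96.03°  ·
  (0,3): δ = 44.88°  ·
  (0,4): δ = 92.12°  ·
  (1,2): δ = 148.34°  ·
  (1,3): δ = 7.43°  ✓
  (1,4): δ = 39.80°  ·
  (2,3): δ = 39.09°  ·
  (2,4): δ = 8.14°  ✓
  (3,4): δ = 132.77°  ·
antipodal pairs: 2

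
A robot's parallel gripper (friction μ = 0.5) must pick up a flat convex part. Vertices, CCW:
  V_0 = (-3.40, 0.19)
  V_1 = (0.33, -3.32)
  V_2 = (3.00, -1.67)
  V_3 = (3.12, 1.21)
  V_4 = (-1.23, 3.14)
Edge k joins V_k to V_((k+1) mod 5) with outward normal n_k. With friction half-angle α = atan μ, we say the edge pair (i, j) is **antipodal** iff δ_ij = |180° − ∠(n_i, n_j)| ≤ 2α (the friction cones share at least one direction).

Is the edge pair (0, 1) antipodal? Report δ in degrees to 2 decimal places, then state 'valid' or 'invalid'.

δ = 105.03°, invalid

α = atan 0.5 = 26.57°;  2α = 53.13°
edge 0: e_0 = (+3.73, -3.51);  n_0 = (-0.6853, -0.7283)
edge 1: e_1 = (+2.67, +1.65);  n_1 = (+0.5257, -0.8507)
∠(n_0, n_1) = 74.97°
δ = |180° − 74.97°| = 105.03°
105.03° > 2α = 53.13°  →  invalid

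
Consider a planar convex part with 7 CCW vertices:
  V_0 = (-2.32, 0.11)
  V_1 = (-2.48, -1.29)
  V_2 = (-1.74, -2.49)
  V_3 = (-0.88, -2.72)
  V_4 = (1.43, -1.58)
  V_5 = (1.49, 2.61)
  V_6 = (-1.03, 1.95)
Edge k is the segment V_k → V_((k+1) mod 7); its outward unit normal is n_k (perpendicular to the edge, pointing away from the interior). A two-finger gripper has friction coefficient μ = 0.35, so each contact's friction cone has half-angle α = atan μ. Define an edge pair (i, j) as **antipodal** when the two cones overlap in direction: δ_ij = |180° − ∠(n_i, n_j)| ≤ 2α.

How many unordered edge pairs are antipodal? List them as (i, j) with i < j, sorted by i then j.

count = 6; pairs: (0,4), (1,4), (2,5), (3,5), (3,6), (4,6)

α = atan 0.35 = 19.29°;  2α = 38.58°
n_0 = (-0.9935, +0.1135)
n_1 = (-0.8512, -0.5249)
n_2 = (-0.2584, -0.9660)
n_3 = (+0.4425, -0.8967)
n_4 = (+0.9999, -0.0143)
n_5 = (-0.2534, +0.9674)
n_6 = (-0.8188, +0.5741)
  (0,1): δ = 141.82°  ·
  (0,2): δ = 98.45°  ·
  (0,3): δ = 57.21°  ·
  (0,4): δ = 5.70°  ✓
  (0,5): δ = 111.20°  ·
  (0,6): δ = 151.49°  ·
  (1,2): δ = 136.63°  ·
  (1,3): δ = 95.39°  ·
  (1,4): δ = 32.48°  ✓
  (1,5): δ = 73.02°  ·
  (1,6): δ = 113.31°  ·
  (2,3): δ = 138.76°  ·
  (2,4): δ = 75.85°  ·
  (2,5): δ = 29.65°  ✓
  (2,6): δ = 69.94°  ·
  (3,4): δ = 117.09°  ·
  (3,5): δ = 11.59°  ✓
  (3,6): δ = 28.70°  ✓
  (4,5): δ = 74.50°  ·
  (4,6): δ = 34.21°  ✓
  (5,6): δ = 139.71°  ·
antipodal pairs: 6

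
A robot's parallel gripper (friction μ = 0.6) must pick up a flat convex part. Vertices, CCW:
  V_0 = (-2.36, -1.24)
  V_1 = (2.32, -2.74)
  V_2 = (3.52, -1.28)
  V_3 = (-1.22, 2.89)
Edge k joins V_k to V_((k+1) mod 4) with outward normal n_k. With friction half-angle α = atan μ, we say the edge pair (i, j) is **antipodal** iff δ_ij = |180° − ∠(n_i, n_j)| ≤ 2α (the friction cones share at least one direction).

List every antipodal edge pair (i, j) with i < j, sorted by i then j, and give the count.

α = atan 0.6 = 30.96°;  2α = 61.93°
n_0 = (-0.3052, -0.9523)
n_1 = (+0.7725, -0.6350)
n_2 = (+0.6605, +0.7508)
n_3 = (-0.9640, +0.2661)
  (0,1): δ = 111.65°  ·
  (0,2): δ = 23.57°  ✓
  (0,3): δ = 92.34°  ·
  (1,2): δ = 91.92°  ·
  (1,3): δ = 23.99°  ✓
  (2,3): δ = 64.09°  ·
antipodal pairs: 2

count = 2; pairs: (0,2), (1,3)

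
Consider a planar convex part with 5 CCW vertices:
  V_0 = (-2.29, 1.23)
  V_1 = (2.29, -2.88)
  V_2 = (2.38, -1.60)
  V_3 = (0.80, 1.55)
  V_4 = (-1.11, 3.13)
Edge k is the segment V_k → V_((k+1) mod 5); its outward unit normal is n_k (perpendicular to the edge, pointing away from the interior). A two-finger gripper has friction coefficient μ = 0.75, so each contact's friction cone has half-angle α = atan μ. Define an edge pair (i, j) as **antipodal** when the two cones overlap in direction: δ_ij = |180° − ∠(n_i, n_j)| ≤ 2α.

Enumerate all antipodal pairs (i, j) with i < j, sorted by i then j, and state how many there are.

count = 5; pairs: (0,1), (0,2), (0,3), (1,4), (2,4)

α = atan 0.75 = 36.87°;  2α = 73.74°
n_0 = (-0.6679, -0.7443)
n_1 = (+0.9975, -0.0701)
n_2 = (+0.8939, +0.4483)
n_3 = (+0.6374, +0.7705)
n_4 = (-0.8495, +0.5276)
  (0,1): δ = 52.12°  ✓
  (0,2): δ = 21.46°  ✓
  (0,3): δ = 2.31°  ✓
  (0,4): δ = 100.06°  ·
  (1,2): δ = 149.34°  ·
  (1,3): δ = 125.58°  ·
  (1,4): δ = 27.82°  ✓
  (2,3): δ = 156.24°  ·
  (2,4): δ = 58.48°  ✓
  (3,4): δ = 82.24°  ·
antipodal pairs: 5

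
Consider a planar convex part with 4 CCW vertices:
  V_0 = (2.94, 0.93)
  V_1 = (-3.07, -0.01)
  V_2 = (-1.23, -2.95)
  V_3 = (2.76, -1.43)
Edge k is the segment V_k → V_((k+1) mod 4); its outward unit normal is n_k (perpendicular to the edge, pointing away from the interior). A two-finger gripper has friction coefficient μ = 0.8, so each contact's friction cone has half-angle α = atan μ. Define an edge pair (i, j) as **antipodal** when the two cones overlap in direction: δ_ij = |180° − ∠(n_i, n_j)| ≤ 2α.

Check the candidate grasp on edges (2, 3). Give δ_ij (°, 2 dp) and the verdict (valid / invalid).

δ = 115.22°, invalid

α = atan 0.8 = 38.66°;  2α = 77.32°
edge 2: e_2 = (+3.99, +1.52);  n_2 = (+0.3560, -0.9345)
edge 3: e_3 = (+0.18, +2.36);  n_3 = (+0.9971, -0.0761)
∠(n_2, n_3) = 64.78°
δ = |180° − 64.78°| = 115.22°
115.22° > 2α = 77.32°  →  invalid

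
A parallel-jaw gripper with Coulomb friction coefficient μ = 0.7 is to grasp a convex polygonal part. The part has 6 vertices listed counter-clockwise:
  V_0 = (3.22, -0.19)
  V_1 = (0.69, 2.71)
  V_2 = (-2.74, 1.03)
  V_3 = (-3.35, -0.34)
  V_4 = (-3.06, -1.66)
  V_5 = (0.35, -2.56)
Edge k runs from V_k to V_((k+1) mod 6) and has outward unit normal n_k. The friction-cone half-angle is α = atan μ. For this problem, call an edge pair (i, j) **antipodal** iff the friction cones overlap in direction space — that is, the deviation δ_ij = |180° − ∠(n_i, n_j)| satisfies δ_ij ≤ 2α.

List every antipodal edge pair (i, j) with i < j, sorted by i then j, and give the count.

α = atan 0.7 = 34.99°;  2α = 69.98°
n_0 = (+0.7535, +0.6574)
n_1 = (-0.4399, +0.8981)
n_2 = (-0.9135, +0.4068)
n_3 = (-0.9767, -0.2146)
n_4 = (-0.2552, -0.9669)
n_5 = (+0.6367, -0.7711)
  (0,1): δ = 105.01°  ·
  (0,2): δ = 65.10°  ✓
  (0,3): δ = 28.71°  ✓
  (0,4): δ = 34.11°  ✓
  (0,5): δ = 88.45°  ·
  (1,2): δ = 140.10°  ·
  (1,3): δ = 103.70°  ·
  (1,4): δ = 40.88°  ✓
  (1,5): δ = 13.45°  ✓
  (2,3): δ = 143.61°  ·
  (2,4): δ = 80.78°  ·
  (2,5): δ = 26.45°  ✓
  (3,4): δ = 117.18°  ·
  (3,5): δ = 62.84°  ✓
  (4,5): δ = 125.67°  ·
antipodal pairs: 7

count = 7; pairs: (0,2), (0,3), (0,4), (1,4), (1,5), (2,5), (3,5)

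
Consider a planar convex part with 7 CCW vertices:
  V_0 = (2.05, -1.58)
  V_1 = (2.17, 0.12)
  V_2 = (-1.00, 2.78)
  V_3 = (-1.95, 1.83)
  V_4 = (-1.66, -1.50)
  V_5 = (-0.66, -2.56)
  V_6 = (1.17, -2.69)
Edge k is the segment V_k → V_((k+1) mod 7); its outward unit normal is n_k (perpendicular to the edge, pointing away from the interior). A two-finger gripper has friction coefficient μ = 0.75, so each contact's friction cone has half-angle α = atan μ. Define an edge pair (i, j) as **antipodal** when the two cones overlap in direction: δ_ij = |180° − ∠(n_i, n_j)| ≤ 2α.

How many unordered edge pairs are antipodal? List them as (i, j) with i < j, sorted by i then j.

count = 9; pairs: (0,2), (0,3), (0,4), (1,3), (1,4), (1,5), (2,5), (2,6), (3,6)

α = atan 0.75 = 36.87°;  2α = 73.74°
n_0 = (+0.9975, -0.0704)
n_1 = (+0.6428, +0.7660)
n_2 = (-0.7071, +0.7071)
n_3 = (-0.9962, -0.0868)
n_4 = (-0.7274, -0.6862)
n_5 = (-0.0709, -0.9975)
n_6 = (+0.7836, -0.6212)
  (0,1): δ = 125.96°  ·
  (0,2): δ = 40.96°  ✓
  (0,3): δ = 9.01°  ✓
  (0,4): δ = 47.37°  ✓
  (0,5): δ = 89.97°  ·
  (0,6): δ = 145.63°  ·
  (1,2): δ = 95.00°  ·
  (1,3): δ = 45.02°  ✓
  (1,4): δ = 6.67°  ✓
  (1,5): δ = 35.94°  ✓
  (1,6): δ = 91.59°  ·
  (2,3): δ = 130.02°  ·
  (2,4): δ = 91.67°  ·
  (2,5): δ = 49.06°  ✓
  (2,6): δ = 6.59°  ✓
  (3,4): δ = 141.65°  ·
  (3,5): δ = 99.04°  ·
  (3,6): δ = 43.38°  ✓
  (4,5): δ = 137.40°  ·
  (4,6): δ = 81.74°  ·
  (5,6): δ = 124.34°  ·
antipodal pairs: 9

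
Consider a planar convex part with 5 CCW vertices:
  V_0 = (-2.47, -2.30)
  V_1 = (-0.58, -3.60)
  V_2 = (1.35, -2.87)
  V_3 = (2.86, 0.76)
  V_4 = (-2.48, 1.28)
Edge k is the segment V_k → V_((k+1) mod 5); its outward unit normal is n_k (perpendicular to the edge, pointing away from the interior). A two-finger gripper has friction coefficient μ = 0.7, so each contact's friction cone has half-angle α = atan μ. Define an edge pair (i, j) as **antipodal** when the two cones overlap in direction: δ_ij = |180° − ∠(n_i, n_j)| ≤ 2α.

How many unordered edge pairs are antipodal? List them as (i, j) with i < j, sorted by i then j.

count = 4; pairs: (0,3), (1,3), (1,4), (2,4)

α = atan 0.7 = 34.99°;  2α = 69.98°
n_0 = (-0.5667, -0.8239)
n_1 = (+0.3538, -0.9353)
n_2 = (+0.9233, -0.3841)
n_3 = (+0.0969, +0.9953)
n_4 = (-1.0000, -0.0028)
  (0,1): δ = 124.76°  ·
  (0,2): δ = 78.06°  ·
  (0,3): δ = 28.96°  ✓
  (0,4): δ = 124.68°  ·
  (1,2): δ = 133.30°  ·
  (1,3): δ = 26.28°  ✓
  (1,4): δ = 69.44°  ✓
  (2,3): δ = 72.98°  ·
  (2,4): δ = 22.75°  ✓
  (3,4): δ = 84.28°  ·
antipodal pairs: 4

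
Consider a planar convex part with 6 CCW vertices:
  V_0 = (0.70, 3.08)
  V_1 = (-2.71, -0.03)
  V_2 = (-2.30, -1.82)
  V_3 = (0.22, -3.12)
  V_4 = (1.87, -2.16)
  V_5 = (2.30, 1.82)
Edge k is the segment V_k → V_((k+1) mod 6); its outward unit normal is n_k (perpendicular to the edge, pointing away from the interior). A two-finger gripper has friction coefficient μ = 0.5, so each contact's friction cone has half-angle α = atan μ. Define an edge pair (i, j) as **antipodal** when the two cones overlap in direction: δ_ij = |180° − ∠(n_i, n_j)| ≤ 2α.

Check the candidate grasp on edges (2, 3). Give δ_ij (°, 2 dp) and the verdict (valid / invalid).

α = atan 0.5 = 26.57°;  2α = 53.13°
edge 2: e_2 = (+2.52, -1.30);  n_2 = (-0.4585, -0.8887)
edge 3: e_3 = (+1.65, +0.96);  n_3 = (+0.5029, -0.8643)
∠(n_2, n_3) = 57.48°
δ = |180° − 57.48°| = 122.52°
122.52° > 2α = 53.13°  →  invalid

δ = 122.52°, invalid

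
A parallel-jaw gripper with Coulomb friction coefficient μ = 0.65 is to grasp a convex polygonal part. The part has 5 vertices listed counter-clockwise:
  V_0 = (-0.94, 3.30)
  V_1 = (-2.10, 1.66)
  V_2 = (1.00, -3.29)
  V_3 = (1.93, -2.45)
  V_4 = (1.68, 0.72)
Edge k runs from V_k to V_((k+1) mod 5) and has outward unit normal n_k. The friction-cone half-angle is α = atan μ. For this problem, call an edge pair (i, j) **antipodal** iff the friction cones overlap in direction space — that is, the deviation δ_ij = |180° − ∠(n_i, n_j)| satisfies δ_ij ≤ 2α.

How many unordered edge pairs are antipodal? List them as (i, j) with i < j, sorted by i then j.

α = atan 0.65 = 33.02°;  2α = 66.05°
n_0 = (-0.8164, +0.5775)
n_1 = (-0.8475, -0.5308)
n_2 = (+0.6703, -0.7421)
n_3 = (+0.9969, +0.0786)
n_4 = (+0.7016, +0.7125)
  (0,1): δ = 112.67°  ·
  (0,2): δ = 12.64°  ✓
  (0,3): δ = 39.78°  ✓
  (0,4): δ = 80.71°  ·
  (1,2): δ = 79.97°  ·
  (1,3): δ = 27.55°  ✓
  (1,4): δ = 13.38°  ✓
  (2,3): δ = 127.58°  ·
  (2,4): δ = 86.65°  ·
  (3,4): δ = 139.07°  ·
antipodal pairs: 4

count = 4; pairs: (0,2), (0,3), (1,3), (1,4)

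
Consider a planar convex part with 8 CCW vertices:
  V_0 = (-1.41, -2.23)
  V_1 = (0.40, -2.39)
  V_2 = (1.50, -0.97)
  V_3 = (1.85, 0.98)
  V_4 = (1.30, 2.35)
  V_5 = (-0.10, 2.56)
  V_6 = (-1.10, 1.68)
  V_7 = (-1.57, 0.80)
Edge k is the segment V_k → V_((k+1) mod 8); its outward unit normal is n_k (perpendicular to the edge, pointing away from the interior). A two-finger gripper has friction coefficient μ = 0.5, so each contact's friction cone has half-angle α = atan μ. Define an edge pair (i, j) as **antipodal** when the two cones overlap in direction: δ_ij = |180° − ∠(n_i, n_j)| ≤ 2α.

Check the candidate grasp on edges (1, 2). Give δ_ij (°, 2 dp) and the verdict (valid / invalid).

α = atan 0.5 = 26.57°;  2α = 53.13°
edge 1: e_1 = (+1.10, +1.42);  n_1 = (+0.7905, -0.6124)
edge 2: e_2 = (+0.35, +1.95);  n_2 = (+0.9843, -0.1767)
∠(n_1, n_2) = 27.59°
δ = |180° − 27.59°| = 152.41°
152.41° > 2α = 53.13°  →  invalid

δ = 152.41°, invalid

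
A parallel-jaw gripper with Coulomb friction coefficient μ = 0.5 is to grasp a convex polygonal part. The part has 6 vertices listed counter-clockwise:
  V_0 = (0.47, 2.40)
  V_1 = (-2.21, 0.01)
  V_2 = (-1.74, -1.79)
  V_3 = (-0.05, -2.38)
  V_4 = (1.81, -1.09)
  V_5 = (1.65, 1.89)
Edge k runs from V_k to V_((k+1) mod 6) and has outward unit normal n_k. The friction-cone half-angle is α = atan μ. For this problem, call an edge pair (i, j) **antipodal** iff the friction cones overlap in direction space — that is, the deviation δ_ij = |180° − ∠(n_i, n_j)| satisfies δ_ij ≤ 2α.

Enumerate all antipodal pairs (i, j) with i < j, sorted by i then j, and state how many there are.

count = 5; pairs: (0,3), (0,4), (1,4), (1,5), (2,5)

α = atan 0.5 = 26.57°;  2α = 53.13°
n_0 = (-0.6656, +0.7463)
n_1 = (-0.9676, -0.2526)
n_2 = (-0.3296, -0.9441)
n_3 = (+0.5699, -0.8217)
n_4 = (+0.9986, +0.0536)
n_5 = (+0.3967, +0.9179)
  (0,1): δ = 117.09°  ·
  (0,2): δ = 60.97°  ·
  (0,3): δ = 6.98°  ✓
  (0,4): δ = 51.35°  ✓
  (0,5): δ = 114.90°  ·
  (1,2): δ = 123.88°  ·
  (1,3): δ = 69.89°  ·
  (1,4): δ = 11.56°  ✓
  (1,5): δ = 51.99°  ✓
  (2,3): δ = 126.01°  ·
  (2,4): δ = 67.68°  ·
  (2,5): δ = 4.13°  ✓
  (3,4): δ = 121.67°  ·
  (3,5): δ = 58.12°  ·
  (4,5): δ = 116.45°  ·
antipodal pairs: 5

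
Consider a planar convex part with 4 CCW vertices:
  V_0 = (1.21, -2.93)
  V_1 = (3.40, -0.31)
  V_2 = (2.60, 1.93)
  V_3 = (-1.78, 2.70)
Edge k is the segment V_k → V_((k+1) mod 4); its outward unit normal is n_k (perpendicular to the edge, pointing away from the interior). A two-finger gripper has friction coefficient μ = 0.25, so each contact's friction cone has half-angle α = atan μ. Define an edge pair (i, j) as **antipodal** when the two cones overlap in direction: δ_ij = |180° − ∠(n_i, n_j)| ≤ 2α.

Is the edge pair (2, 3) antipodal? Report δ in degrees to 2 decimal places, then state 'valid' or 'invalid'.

α = atan 0.25 = 14.04°;  2α = 28.07°
edge 2: e_2 = (-4.38, +0.77);  n_2 = (+0.1731, +0.9849)
edge 3: e_3 = (+2.99, -5.63);  n_3 = (-0.8832, -0.4690)
∠(n_2, n_3) = 127.94°
δ = |180° − 127.94°| = 52.06°
52.06° > 2α = 28.07°  →  invalid

δ = 52.06°, invalid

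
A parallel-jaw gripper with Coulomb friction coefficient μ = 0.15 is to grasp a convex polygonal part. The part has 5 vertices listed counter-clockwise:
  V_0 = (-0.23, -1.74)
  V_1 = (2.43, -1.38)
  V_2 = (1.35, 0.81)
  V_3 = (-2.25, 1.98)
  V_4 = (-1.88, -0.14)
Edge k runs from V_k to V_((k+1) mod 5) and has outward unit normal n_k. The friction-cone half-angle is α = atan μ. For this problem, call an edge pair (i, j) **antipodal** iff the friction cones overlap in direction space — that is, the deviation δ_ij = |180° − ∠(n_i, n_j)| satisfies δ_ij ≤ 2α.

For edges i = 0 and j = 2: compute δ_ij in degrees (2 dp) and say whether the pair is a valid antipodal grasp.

δ = 25.71°, invalid

α = atan 0.15 = 8.53°;  2α = 17.06°
edge 0: e_0 = (+2.66, +0.36);  n_0 = (+0.1341, -0.9910)
edge 2: e_2 = (-3.60, +1.17);  n_2 = (+0.3091, +0.9510)
∠(n_0, n_2) = 154.29°
δ = |180° − 154.29°| = 25.71°
25.71° > 2α = 17.06°  →  invalid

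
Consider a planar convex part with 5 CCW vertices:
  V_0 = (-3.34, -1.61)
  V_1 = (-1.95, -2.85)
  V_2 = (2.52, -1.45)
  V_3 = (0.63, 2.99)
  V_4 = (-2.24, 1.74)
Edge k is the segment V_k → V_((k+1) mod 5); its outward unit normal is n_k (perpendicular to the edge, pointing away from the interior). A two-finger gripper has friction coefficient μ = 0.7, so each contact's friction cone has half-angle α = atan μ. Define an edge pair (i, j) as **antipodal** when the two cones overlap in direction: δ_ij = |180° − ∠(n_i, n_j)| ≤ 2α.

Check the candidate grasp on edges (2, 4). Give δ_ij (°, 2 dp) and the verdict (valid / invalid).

δ = 41.24°, valid

α = atan 0.7 = 34.99°;  2α = 69.98°
edge 2: e_2 = (-1.89, +4.44);  n_2 = (+0.9201, +0.3917)
edge 4: e_4 = (-1.10, -3.35);  n_4 = (-0.9501, +0.3120)
∠(n_2, n_4) = 138.76°
δ = |180° − 138.76°| = 41.24°
41.24° ≤ 2α = 69.98°  →  valid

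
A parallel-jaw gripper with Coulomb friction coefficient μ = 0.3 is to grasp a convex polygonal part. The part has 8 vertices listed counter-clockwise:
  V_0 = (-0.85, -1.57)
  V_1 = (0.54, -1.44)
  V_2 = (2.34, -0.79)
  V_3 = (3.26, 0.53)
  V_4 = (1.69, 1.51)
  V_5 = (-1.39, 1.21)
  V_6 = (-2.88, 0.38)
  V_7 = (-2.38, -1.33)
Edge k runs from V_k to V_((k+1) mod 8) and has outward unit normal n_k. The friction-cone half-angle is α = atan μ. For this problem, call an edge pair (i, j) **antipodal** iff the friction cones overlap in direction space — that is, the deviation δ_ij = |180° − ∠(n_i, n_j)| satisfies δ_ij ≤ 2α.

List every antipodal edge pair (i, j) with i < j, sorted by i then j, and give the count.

α = atan 0.3 = 16.70°;  2α = 33.40°
n_0 = (+0.0931, -0.9957)
n_1 = (+0.3396, -0.9406)
n_2 = (+0.8204, -0.5718)
n_3 = (+0.5295, +0.8483)
n_4 = (-0.0969, +0.9953)
n_5 = (-0.4866, +0.8736)
n_6 = (-0.9598, -0.2806)
n_7 = (-0.1550, -0.9879)
  (0,1): δ = 165.49°  ·
  (0,2): δ = 130.22°  ·
  (0,3): δ = 37.32°  ·
  (0,4): δ = 0.22°  ✓
  (0,5): δ = 23.78°  ✓
  (0,6): δ = 100.96°  ·
  (0,7): δ = 165.74°  ·
  (1,2): δ = 144.73°  ·
  (1,3): δ = 51.83°  ·
  (1,4): δ = 14.29°  ✓
  (1,5): δ = 9.26°  ✓
  (1,6): δ = 86.44°  ·
  (1,7): δ = 151.23°  ·
  (2,3): δ = 87.10°  ·
  (2,4): δ = 49.56°  ·
  (2,5): δ = 26.00°  ✓
  (2,6): δ = 51.17°  ·
  (2,7): δ = 115.96°  ·
  (3,4): δ = 142.46°  ·
  (3,5): δ = 118.91°  ·
  (3,6): δ = 41.73°  ·
  (3,7): δ = 23.06°  ✓
  (4,5): δ = 156.44°  ·
  (4,6): δ = 79.26°  ·
  (4,7): δ = 14.48°  ✓
  (5,6): δ = 102.82°  ·
  (5,7): δ = 38.03°  ·
  (6,7): δ = 115.21°  ·
antipodal pairs: 7

count = 7; pairs: (0,4), (0,5), (1,4), (1,5), (2,5), (3,7), (4,7)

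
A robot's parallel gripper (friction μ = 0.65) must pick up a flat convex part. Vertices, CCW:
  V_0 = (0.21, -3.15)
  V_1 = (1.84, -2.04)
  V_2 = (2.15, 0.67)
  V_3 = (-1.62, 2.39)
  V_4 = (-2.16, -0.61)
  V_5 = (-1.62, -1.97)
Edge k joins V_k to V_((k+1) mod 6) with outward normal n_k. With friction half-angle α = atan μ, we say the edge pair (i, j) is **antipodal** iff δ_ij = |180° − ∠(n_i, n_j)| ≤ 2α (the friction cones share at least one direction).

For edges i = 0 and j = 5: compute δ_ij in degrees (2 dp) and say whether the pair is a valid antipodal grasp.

α = atan 0.65 = 33.02°;  2α = 66.05°
edge 0: e_0 = (+1.63, +1.11);  n_0 = (+0.5629, -0.8265)
edge 5: e_5 = (+1.83, -1.18);  n_5 = (-0.5419, -0.8404)
∠(n_0, n_5) = 67.07°
δ = |180° − 67.07°| = 112.93°
112.93° > 2α = 66.05°  →  invalid

δ = 112.93°, invalid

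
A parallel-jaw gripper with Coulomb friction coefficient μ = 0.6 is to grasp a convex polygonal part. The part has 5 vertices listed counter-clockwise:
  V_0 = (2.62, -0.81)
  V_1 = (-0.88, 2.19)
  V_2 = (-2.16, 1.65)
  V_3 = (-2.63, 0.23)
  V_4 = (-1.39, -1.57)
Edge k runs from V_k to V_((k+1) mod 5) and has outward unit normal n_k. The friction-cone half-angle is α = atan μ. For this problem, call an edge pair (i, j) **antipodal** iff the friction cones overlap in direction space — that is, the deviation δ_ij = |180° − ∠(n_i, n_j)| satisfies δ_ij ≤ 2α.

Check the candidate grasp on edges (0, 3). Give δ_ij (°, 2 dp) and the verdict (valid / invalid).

δ = 14.84°, valid

α = atan 0.6 = 30.96°;  2α = 61.93°
edge 0: e_0 = (-3.50, +3.00);  n_0 = (+0.6508, +0.7593)
edge 3: e_3 = (+1.24, -1.80);  n_3 = (-0.8235, -0.5673)
∠(n_0, n_3) = 165.16°
δ = |180° − 165.16°| = 14.84°
14.84° ≤ 2α = 61.93°  →  valid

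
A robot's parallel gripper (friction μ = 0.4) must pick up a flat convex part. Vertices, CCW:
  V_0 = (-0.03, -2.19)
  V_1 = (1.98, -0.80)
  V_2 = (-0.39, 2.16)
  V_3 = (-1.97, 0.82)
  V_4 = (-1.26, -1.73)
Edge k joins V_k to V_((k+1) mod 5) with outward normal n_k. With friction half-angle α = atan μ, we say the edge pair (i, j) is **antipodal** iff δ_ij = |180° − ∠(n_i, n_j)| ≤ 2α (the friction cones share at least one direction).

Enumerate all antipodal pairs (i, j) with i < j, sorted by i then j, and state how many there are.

α = atan 0.4 = 21.80°;  2α = 43.60°
n_0 = (+0.5688, -0.8225)
n_1 = (+0.7806, +0.6250)
n_2 = (-0.6468, +0.7627)
n_3 = (-0.9634, -0.2682)
n_4 = (-0.3503, -0.9366)
  (0,1): δ = 85.98°  ·
  (0,2): δ = 5.64°  ✓
  (0,3): δ = 70.89°  ·
  (0,4): δ = 124.83°  ·
  (1,2): δ = 88.38°  ·
  (1,3): δ = 23.12°  ✓
  (1,4): δ = 30.81°  ✓
  (2,3): δ = 114.74°  ·
  (2,4): δ = 60.81°  ·
  (3,4): δ = 126.06°  ·
antipodal pairs: 3

count = 3; pairs: (0,2), (1,3), (1,4)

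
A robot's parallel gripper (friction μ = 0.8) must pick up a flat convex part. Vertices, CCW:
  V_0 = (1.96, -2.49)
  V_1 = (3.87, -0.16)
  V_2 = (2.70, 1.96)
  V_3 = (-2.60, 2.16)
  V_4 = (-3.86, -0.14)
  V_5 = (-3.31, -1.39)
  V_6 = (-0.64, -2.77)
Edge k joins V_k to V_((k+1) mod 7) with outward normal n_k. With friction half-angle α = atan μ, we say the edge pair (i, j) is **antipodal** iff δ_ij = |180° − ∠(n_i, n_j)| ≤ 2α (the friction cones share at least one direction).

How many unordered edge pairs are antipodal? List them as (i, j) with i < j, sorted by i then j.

α = atan 0.8 = 38.66°;  2α = 77.32°
n_0 = (+0.7734, -0.6340)
n_1 = (+0.8755, +0.4832)
n_2 = (+0.0377, +0.9993)
n_3 = (-0.8770, +0.4805)
n_4 = (-0.9153, -0.4027)
n_5 = (-0.4592, -0.8884)
n_6 = (+0.1071, -0.9943)
  (0,1): δ = 111.76°  ·
  (0,2): δ = 52.82°  ✓
  (0,3): δ = 10.63°  ✓
  (0,4): δ = 63.09°  ✓
  (0,5): δ = 102.01°  ·
  (0,6): δ = 135.49°  ·
  (1,2): δ = 121.05°  ·
  (1,3): δ = 57.61°  ✓
  (1,4): δ = 5.14°  ✓
  (1,5): δ = 33.77°  ✓
  (1,6): δ = 67.25°  ✓
  (2,3): δ = 116.55°  ·
  (2,4): δ = 64.09°  ✓
  (2,5): δ = 25.17°  ✓
  (2,6): δ = 8.31°  ✓
  (3,4): δ = 127.54°  ·
  (3,5): δ = 88.62°  ·
  (3,6): δ = 55.14°  ✓
  (4,5): δ = 141.08°  ·
  (4,6): δ = 107.60°  ·
  (5,6): δ = 146.52°  ·
antipodal pairs: 11

count = 11; pairs: (0,2), (0,3), (0,4), (1,3), (1,4), (1,5), (1,6), (2,4), (2,5), (2,6), (3,6)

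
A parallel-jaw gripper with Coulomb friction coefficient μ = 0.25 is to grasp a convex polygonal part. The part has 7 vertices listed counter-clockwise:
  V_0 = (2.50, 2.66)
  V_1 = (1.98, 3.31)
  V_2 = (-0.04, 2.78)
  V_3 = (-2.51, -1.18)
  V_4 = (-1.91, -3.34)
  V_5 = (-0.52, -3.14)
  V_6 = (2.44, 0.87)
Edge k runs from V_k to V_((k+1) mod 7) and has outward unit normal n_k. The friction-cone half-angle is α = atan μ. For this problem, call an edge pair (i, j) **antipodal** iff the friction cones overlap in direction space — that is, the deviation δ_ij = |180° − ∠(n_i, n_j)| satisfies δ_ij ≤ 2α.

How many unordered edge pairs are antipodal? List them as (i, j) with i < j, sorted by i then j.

count = 4; pairs: (0,3), (1,4), (2,5), (3,6)

α = atan 0.25 = 14.04°;  2α = 28.07°
n_0 = (+0.7809, +0.6247)
n_1 = (-0.2538, +0.9673)
n_2 = (-0.8485, +0.5292)
n_3 = (-0.9635, -0.2676)
n_4 = (+0.1424, -0.9898)
n_5 = (+0.8046, -0.5939)
n_6 = (+0.9994, -0.0335)
  (0,1): δ = 113.96°  ·
  (0,2): δ = 70.61°  ·
  (0,3): δ = 23.14°  ✓
  (0,4): δ = 59.53°  ·
  (0,5): δ = 104.91°  ·
  (0,6): δ = 139.42°  ·
  (1,2): δ = 136.66°  ·
  (1,3): δ = 89.18°  ·
  (1,4): δ = 6.51°  ✓
  (1,5): δ = 38.87°  ·
  (1,6): δ = 73.38°  ·
  (2,3): δ = 132.52°  ·
  (2,4): δ = 49.86°  ·
  (2,5): δ = 4.48°  ✓
  (2,6): δ = 30.03°  ·
  (3,4): δ = 97.34°  ·
  (3,5): δ = 51.96°  ·
  (3,6): δ = 17.44°  ✓
  (4,5): δ = 134.62°  ·
  (4,6): δ = 100.11°  ·
  (5,6): δ = 145.49°  ·
antipodal pairs: 4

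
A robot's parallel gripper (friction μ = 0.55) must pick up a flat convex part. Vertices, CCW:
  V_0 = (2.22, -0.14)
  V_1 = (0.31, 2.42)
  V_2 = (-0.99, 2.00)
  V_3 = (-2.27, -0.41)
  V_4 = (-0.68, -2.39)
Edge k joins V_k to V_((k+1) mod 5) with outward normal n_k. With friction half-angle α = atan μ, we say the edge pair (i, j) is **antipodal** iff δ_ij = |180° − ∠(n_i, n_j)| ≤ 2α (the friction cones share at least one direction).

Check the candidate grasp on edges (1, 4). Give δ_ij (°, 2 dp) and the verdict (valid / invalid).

δ = 19.90°, valid

α = atan 0.55 = 28.81°;  2α = 57.62°
edge 1: e_1 = (-1.30, -0.42);  n_1 = (-0.3074, +0.9516)
edge 4: e_4 = (+2.90, +2.25);  n_4 = (+0.6130, -0.7901)
∠(n_1, n_4) = 160.10°
δ = |180° − 160.10°| = 19.90°
19.90° ≤ 2α = 57.62°  →  valid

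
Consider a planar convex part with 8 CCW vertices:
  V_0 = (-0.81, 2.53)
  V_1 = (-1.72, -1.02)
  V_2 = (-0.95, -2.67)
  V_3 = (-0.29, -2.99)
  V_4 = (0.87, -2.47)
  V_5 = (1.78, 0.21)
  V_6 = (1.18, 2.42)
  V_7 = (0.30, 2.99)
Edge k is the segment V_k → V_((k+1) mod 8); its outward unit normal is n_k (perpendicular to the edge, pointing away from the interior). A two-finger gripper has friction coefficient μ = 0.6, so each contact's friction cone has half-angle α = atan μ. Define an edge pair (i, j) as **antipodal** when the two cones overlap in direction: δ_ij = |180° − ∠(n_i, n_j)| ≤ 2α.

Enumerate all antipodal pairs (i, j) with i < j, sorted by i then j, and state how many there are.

α = atan 0.6 = 30.96°;  2α = 61.93°
n_0 = (-0.9687, +0.2483)
n_1 = (-0.9062, -0.4229)
n_2 = (-0.4363, -0.8998)
n_3 = (+0.4091, -0.9125)
n_4 = (+0.9469, -0.3215)
n_5 = (+0.9651, +0.2620)
n_6 = (+0.5436, +0.8393)
n_7 = (-0.3828, +0.9238)
  (0,1): δ = 140.61°  ·
  (0,2): δ = 101.49°  ·
  (0,3): δ = 51.48°  ✓
  (0,4): δ = 4.38°  ✓
  (0,5): δ = 29.57°  ✓
  (0,6): δ = 71.45°  ·
  (0,7): δ = 126.89°  ·
  (1,2): δ = 140.88°  ·
  (1,3): δ = 90.87°  ·
  (1,4): δ = 43.77°  ✓
  (1,5): δ = 9.83°  ✓
  (1,6): δ = 32.05°  ✓
  (1,7): δ = 87.49°  ·
  (2,3): δ = 129.99°  ·
  (2,4): δ = 82.89°  ·
  (2,5): δ = 48.94°  ✓
  (2,6): δ = 7.07°  ✓
  (2,7): δ = 48.38°  ✓
  (3,4): δ = 132.90°  ·
  (3,5): δ = 98.96°  ·
  (3,6): δ = 57.08°  ✓
  (3,7): δ = 1.64°  ✓
  (4,5): δ = 146.06°  ·
  (4,6): δ = 104.18°  ·
  (4,7): δ = 48.74°  ✓
  (5,6): δ = 138.12°  ·
  (5,7): δ = 82.68°  ·
  (6,7): δ = 124.56°  ·
antipodal pairs: 12

count = 12; pairs: (0,3), (0,4), (0,5), (1,4), (1,5), (1,6), (2,5), (2,6), (2,7), (3,6), (3,7), (4,7)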